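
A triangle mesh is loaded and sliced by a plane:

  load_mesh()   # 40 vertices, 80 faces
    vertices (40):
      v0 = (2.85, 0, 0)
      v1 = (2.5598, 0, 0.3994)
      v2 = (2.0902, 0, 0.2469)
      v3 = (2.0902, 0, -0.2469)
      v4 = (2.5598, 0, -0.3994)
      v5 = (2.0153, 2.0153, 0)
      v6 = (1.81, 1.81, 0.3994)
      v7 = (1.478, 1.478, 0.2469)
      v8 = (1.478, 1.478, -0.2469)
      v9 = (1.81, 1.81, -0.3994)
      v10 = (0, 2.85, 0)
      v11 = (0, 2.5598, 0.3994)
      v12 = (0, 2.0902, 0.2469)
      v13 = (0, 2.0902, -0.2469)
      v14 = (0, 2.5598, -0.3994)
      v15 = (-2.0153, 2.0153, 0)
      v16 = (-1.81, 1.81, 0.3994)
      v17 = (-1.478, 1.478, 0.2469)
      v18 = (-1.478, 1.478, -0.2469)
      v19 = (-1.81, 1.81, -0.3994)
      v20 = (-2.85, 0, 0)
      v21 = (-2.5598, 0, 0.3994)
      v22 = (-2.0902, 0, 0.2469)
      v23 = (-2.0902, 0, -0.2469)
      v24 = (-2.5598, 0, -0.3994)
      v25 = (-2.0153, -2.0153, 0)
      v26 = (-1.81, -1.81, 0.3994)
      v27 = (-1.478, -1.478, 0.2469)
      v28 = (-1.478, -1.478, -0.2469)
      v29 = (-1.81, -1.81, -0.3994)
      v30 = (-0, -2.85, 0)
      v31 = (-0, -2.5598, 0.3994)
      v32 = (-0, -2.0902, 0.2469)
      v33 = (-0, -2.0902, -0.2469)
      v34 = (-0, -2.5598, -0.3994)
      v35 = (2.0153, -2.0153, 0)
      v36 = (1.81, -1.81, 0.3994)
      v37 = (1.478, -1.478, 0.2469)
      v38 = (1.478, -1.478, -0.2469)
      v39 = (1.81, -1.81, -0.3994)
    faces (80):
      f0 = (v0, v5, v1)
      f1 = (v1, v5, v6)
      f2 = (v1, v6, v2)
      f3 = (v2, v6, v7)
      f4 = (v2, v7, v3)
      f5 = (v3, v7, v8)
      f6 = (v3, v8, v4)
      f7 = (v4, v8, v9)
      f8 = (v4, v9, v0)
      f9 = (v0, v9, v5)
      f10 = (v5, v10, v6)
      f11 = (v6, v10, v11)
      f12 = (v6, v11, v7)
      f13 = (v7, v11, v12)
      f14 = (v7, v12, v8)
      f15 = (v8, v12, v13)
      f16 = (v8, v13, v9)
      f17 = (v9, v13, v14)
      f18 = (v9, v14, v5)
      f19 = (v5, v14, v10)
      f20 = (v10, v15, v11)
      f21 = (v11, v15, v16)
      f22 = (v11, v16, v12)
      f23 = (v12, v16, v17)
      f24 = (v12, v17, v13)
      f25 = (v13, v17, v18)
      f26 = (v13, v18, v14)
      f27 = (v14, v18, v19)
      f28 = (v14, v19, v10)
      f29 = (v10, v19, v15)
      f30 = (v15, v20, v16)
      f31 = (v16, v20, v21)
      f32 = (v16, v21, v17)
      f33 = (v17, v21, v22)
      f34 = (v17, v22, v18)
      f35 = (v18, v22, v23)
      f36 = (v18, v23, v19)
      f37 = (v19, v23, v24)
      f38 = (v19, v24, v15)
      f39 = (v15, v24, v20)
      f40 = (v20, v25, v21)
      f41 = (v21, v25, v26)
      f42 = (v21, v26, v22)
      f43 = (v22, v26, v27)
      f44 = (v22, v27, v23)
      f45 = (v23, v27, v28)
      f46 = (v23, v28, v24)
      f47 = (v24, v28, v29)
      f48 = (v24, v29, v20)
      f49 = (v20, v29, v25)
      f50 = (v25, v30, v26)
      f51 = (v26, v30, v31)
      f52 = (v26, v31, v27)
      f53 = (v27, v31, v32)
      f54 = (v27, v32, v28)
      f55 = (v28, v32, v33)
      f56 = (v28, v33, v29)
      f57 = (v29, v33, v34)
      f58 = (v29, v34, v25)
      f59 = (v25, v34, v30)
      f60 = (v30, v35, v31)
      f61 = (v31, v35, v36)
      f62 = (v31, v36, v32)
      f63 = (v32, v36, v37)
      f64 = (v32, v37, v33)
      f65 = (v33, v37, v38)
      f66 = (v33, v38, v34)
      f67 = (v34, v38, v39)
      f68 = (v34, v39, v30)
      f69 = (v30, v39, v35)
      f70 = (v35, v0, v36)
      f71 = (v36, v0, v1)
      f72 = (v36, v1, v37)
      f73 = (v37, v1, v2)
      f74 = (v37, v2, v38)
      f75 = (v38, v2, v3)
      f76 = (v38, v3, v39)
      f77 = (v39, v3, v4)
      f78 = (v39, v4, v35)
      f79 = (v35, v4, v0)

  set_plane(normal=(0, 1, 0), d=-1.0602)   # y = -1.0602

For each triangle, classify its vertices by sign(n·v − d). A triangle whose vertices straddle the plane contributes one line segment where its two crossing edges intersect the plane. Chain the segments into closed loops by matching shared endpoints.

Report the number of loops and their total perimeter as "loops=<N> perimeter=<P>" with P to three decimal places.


loops=2 perimeter=4.937

Straddling triangles (20 of 80):
  (v20,v25,v21) [+-+] → (-2.41088, -1.0602, 0)–(-2.27335, -1.0602, 0.189285)  len=0.2340
  (v21,v25,v26) [+--] → (-2.27335, -1.0602, 0.189285)–(-2.12061, -1.0602, 0.3994)  len=0.2598
  (v21,v26,v22) [+-+] → (-2.12061, -1.0602, 0.3994)–(-1.92607, -1.0602, 0.336226)  len=0.2045
  (v22,v26,v27) [+--] → (-1.92607, -1.0602, 0.336226)–(-1.65106, -1.0602, 0.2469)  len=0.2892
  (v22,v27,v23) [+-+] → (-1.65106, -1.0602, 0.2469)–(-1.65106, -1.0602, 0.107313)  len=0.1396
  (v23,v27,v28) [+--] → (-1.65106, -1.0602, 0.107313)–(-1.65106, -1.0602, -0.2469)  len=0.3542
  (v23,v28,v24) [+-+] → (-1.65106, -1.0602, -0.2469)–(-1.7838, -1.0602, -0.290009)  len=0.1396
  (v24,v28,v29) [+--] → (-1.7838, -1.0602, -0.290009)–(-2.12061, -1.0602, -0.3994)  len=0.3541
  (v24,v29,v20) [+-+] → (-2.12061, -1.0602, -0.3994)–(-2.24082, -1.0602, -0.233947)  len=0.2045
  (v20,v29,v25) [+--] → (-2.24082, -1.0602, -0.233947)–(-2.41088, -1.0602, 0)  len=0.2892
  (v35,v0,v36) [-+-] → (2.41088, -1.0602, 0)–(2.24082, -1.0602, 0.233947)  len=0.2892
  (v36,v0,v1) [-++] → (2.24082, -1.0602, 0.233947)–(2.12061, -1.0602, 0.3994)  len=0.2045
  (v36,v1,v37) [-+-] → (2.12061, -1.0602, 0.3994)–(1.7838, -1.0602, 0.290009)  len=0.3541
  (v37,v1,v2) [-++] → (1.7838, -1.0602, 0.290009)–(1.65106, -1.0602, 0.2469)  len=0.1396
  (v37,v2,v38) [-+-] → (1.65106, -1.0602, 0.2469)–(1.65106, -1.0602, -0.107313)  len=0.3542
  (v38,v2,v3) [-++] → (1.65106, -1.0602, -0.107313)–(1.65106, -1.0602, -0.2469)  len=0.1396
  (v38,v3,v39) [-+-] → (1.65106, -1.0602, -0.2469)–(1.92607, -1.0602, -0.336226)  len=0.2892
  (v39,v3,v4) [-++] → (1.92607, -1.0602, -0.336226)–(2.12061, -1.0602, -0.3994)  len=0.2045
  (v39,v4,v35) [-+-] → (2.12061, -1.0602, -0.3994)–(2.27335, -1.0602, -0.189285)  len=0.2598
  (v35,v4,v0) [-++] → (2.27335, -1.0602, -0.189285)–(2.41088, -1.0602, 0)  len=0.2340

Chained into 2 loop(s):
  loop 1: 10 segments, perimeter = 2.4687
  loop 2: 10 segments, perimeter = 2.4687
Total perimeter = 4.937


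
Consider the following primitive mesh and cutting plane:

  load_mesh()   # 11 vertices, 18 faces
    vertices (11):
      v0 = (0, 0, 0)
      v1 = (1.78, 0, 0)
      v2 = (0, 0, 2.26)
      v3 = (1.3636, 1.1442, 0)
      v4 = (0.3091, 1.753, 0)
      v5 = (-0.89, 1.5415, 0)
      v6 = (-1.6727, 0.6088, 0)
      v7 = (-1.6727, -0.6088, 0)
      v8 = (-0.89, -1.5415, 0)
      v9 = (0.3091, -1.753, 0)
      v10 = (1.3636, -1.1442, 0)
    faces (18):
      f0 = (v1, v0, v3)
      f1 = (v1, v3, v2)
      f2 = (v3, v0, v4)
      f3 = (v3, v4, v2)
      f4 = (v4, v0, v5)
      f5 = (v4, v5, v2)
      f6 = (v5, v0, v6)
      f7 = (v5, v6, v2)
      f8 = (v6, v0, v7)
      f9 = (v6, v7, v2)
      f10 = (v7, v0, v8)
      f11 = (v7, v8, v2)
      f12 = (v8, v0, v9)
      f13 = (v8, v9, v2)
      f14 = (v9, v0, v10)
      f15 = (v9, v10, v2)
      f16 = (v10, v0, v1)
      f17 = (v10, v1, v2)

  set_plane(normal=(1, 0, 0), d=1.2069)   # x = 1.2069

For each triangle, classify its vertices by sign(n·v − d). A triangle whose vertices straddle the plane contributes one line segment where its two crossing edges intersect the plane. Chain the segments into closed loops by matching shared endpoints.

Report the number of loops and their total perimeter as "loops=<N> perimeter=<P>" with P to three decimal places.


loops=1 perimeter=5.384

Straddling triangles (8 of 18):
  (v1,v0,v3) [+-+] → (1.2069, 0, 0)–(1.2069, 1.01271, 0)  len=1.0127
  (v1,v3,v2) [++-] → (1.2069, 1.01271, 0.259711)–(1.2069, 0, 0.727644)  len=1.1156
  (v3,v0,v4) [+--] → (1.2069, 1.01271, 0)–(1.2069, 1.23467, 0)  len=0.2220
  (v3,v4,v2) [+--] → (1.2069, 1.23467, 0)–(1.2069, 1.01271, 0.259711)  len=0.3416
  (v9,v0,v10) [--+] → (1.2069, -1.01271, 0)–(1.2069, -1.23467, 0)  len=0.2220
  (v9,v10,v2) [-+-] → (1.2069, -1.23467, 0)–(1.2069, -1.01271, 0.259711)  len=0.3416
  (v10,v0,v1) [+-+] → (1.2069, -1.01271, 0)–(1.2069, 0, 0)  len=1.0127
  (v10,v1,v2) [++-] → (1.2069, 0, 0.727644)–(1.2069, -1.01271, 0.259711)  len=1.1156

Chained into 1 loop(s):
  loop 1: 8 segments, perimeter = 5.3838
Total perimeter = 5.384


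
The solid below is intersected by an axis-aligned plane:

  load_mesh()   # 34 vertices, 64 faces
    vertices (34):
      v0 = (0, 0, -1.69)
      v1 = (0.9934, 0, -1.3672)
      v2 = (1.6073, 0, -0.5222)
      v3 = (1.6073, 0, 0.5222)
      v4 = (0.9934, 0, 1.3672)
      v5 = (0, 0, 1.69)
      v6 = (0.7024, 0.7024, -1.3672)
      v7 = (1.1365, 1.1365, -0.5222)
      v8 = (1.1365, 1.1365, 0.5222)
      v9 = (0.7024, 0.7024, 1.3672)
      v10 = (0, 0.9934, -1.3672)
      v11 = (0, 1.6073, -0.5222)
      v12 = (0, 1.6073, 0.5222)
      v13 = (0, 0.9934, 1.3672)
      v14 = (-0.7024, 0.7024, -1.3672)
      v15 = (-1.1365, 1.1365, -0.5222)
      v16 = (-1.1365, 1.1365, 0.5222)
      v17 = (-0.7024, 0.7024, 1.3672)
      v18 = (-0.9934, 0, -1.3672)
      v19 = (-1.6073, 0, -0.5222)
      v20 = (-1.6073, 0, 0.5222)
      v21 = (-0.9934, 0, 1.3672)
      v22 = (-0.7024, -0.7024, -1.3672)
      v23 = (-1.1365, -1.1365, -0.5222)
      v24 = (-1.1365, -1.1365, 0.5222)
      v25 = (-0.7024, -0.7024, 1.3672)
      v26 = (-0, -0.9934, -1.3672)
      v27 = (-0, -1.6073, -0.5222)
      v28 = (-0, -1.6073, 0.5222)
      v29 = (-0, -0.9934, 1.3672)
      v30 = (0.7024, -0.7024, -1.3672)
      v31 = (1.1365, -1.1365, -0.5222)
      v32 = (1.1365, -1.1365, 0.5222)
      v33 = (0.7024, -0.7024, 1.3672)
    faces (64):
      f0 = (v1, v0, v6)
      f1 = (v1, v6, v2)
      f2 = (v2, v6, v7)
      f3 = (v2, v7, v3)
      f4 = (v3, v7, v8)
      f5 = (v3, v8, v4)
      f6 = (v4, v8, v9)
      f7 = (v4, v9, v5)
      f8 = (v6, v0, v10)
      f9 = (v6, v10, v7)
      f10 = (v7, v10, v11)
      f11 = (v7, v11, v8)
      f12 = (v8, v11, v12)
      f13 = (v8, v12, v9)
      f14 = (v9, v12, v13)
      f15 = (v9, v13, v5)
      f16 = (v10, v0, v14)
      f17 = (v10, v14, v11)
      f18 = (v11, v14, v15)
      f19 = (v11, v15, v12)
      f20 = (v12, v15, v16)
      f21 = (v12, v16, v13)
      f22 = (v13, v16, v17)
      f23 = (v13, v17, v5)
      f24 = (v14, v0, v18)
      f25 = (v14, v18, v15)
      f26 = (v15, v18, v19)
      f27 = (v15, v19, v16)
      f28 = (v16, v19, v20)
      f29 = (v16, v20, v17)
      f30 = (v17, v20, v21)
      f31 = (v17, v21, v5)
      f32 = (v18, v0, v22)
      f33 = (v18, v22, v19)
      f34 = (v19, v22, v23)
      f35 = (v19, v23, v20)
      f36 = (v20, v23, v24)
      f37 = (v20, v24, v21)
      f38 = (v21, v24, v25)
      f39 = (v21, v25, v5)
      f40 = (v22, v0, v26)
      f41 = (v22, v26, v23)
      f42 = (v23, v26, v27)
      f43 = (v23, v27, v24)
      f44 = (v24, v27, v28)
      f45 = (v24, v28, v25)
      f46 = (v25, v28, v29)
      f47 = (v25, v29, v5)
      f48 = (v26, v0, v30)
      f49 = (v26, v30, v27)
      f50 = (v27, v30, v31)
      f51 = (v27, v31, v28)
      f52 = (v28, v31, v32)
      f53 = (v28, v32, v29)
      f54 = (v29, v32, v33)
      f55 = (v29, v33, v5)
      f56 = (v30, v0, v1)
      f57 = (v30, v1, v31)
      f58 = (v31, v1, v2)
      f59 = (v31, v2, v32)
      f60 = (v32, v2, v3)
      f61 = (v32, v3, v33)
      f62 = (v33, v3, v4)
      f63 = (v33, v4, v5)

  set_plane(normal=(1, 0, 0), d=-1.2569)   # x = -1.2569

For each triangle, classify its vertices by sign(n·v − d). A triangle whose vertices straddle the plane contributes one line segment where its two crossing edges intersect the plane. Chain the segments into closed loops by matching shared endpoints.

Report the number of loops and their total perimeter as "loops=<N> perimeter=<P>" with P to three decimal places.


loops=1 perimeter=5.984

Straddling triangles (10 of 64):
  (v15,v18,v19) [++-] → (-1.2569, 0, -1.00451)–(-1.2569, 0.845857, -0.5222)  len=0.9737
  (v15,v19,v16) [+-+] → (-1.2569, 0.845857, -0.5222)–(-1.2569, 0.845857, 0.25511)  len=0.7773
  (v16,v19,v20) [+--] → (-1.2569, 0.845857, 0.25511)–(-1.2569, 0.845857, 0.5222)  len=0.2671
  (v16,v20,v17) [+-+] → (-1.2569, 0.845857, 0.5222)–(-1.2569, 0.271987, 0.849405)  len=0.6606
  (v17,v20,v21) [+-+] → (-1.2569, 0.271987, 0.849405)–(-1.2569, 0, 1.00451)  len=0.3131
  (v18,v22,v19) [++-] → (-1.2569, -0.271987, -0.849405)–(-1.2569, 0, -1.00451)  len=0.3131
  (v19,v22,v23) [-++] → (-1.2569, -0.271987, -0.849405)–(-1.2569, -0.845857, -0.5222)  len=0.6606
  (v19,v23,v20) [-+-] → (-1.2569, -0.845857, -0.5222)–(-1.2569, -0.845857, -0.25511)  len=0.2671
  (v20,v23,v24) [-++] → (-1.2569, -0.845857, -0.25511)–(-1.2569, -0.845857, 0.5222)  len=0.7773
  (v20,v24,v21) [-++] → (-1.2569, -0.845857, 0.5222)–(-1.2569, 0, 1.00451)  len=0.9737

Chained into 1 loop(s):
  loop 1: 10 segments, perimeter = 5.9836
Total perimeter = 5.984


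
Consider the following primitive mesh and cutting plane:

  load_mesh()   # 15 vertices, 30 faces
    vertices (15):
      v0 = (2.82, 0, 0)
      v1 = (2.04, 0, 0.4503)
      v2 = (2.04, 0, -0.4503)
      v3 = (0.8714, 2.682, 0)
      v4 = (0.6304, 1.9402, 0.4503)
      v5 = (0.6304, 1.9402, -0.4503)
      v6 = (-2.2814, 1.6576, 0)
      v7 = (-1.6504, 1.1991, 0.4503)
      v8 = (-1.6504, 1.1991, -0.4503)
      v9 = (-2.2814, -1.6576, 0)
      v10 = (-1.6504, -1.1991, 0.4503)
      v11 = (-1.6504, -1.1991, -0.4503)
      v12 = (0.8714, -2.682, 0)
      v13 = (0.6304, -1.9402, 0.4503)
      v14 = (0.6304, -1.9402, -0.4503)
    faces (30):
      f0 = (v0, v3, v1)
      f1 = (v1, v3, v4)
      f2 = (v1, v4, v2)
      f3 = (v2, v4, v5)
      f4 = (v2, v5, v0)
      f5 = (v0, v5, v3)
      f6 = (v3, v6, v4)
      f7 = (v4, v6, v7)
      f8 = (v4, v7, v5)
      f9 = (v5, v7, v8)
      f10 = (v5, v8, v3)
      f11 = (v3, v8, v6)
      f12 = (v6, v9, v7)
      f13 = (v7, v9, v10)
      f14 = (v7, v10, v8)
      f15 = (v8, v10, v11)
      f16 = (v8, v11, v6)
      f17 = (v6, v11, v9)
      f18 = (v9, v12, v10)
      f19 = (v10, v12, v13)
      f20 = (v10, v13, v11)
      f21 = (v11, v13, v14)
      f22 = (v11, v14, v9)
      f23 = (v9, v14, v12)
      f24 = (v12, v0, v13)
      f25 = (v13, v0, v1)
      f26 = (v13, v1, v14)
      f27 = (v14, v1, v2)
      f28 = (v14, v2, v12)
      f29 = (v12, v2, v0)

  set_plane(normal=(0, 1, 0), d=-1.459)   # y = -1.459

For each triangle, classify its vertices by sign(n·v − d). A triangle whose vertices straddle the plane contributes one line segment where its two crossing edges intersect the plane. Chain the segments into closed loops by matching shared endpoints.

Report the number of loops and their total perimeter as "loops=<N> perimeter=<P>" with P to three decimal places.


Straddling triangles (14 of 30):
  (v6,v9,v7) [+-+] → (-2.2814, -1.459, 0)–(-2.23753, -1.459, 0.0313052)  len=0.0539
  (v7,v9,v10) [+-+] → (-2.23753, -1.459, 0.0313052)–(-2.00808, -1.459, 0.195048)  len=0.2819
  (v6,v11,v9) [++-] → (-2.00808, -1.459, -0.195048)–(-2.2814, -1.459, 0)  len=0.3358
  (v9,v12,v10) [--+] → (-1.20842, -1.459, 0.371378)–(-2.00808, -1.459, 0.195048)  len=0.8189
  (v10,v12,v13) [+--] → (-1.20842, -1.459, 0.371378)–(-0.850535, -1.459, 0.4503)  len=0.3665
  (v10,v13,v11) [+-+] → (-0.850535, -1.459, 0.4503)–(-0.850535, -1.459, -0.134464)  len=0.5848
  (v11,v13,v14) [+--] → (-0.850535, -1.459, -0.134464)–(-0.850535, -1.459, -0.4503)  len=0.3158
  (v11,v14,v9) [+--] → (-0.850535, -1.459, -0.4503)–(-2.00808, -1.459, -0.195048)  len=1.1854
  (v12,v0,v13) [-+-] → (1.75997, -1.459, 0)–(1.17346, -1.459, 0.338619)  len=0.6772
  (v13,v0,v1) [-++] → (1.17346, -1.459, 0.338619)–(0.980003, -1.459, 0.4503)  len=0.2234
  (v13,v1,v14) [-+-] → (0.980003, -1.459, 0.4503)–(0.980003, -1.459, -0.226937)  len=0.6772
  (v14,v1,v2) [-++] → (0.980003, -1.459, -0.226937)–(0.980003, -1.459, -0.4503)  len=0.2234
  (v14,v2,v12) [-+-] → (0.980003, -1.459, -0.4503)–(1.40429, -1.459, -0.205338)  len=0.4899
  (v12,v2,v0) [-++] → (1.40429, -1.459, -0.205338)–(1.75997, -1.459, 0)  len=0.4107

Chained into 2 loop(s):
  loop 1: 8 segments, perimeter = 3.9429
  loop 2: 6 segments, perimeter = 2.7018
Total perimeter = 6.645

loops=2 perimeter=6.645


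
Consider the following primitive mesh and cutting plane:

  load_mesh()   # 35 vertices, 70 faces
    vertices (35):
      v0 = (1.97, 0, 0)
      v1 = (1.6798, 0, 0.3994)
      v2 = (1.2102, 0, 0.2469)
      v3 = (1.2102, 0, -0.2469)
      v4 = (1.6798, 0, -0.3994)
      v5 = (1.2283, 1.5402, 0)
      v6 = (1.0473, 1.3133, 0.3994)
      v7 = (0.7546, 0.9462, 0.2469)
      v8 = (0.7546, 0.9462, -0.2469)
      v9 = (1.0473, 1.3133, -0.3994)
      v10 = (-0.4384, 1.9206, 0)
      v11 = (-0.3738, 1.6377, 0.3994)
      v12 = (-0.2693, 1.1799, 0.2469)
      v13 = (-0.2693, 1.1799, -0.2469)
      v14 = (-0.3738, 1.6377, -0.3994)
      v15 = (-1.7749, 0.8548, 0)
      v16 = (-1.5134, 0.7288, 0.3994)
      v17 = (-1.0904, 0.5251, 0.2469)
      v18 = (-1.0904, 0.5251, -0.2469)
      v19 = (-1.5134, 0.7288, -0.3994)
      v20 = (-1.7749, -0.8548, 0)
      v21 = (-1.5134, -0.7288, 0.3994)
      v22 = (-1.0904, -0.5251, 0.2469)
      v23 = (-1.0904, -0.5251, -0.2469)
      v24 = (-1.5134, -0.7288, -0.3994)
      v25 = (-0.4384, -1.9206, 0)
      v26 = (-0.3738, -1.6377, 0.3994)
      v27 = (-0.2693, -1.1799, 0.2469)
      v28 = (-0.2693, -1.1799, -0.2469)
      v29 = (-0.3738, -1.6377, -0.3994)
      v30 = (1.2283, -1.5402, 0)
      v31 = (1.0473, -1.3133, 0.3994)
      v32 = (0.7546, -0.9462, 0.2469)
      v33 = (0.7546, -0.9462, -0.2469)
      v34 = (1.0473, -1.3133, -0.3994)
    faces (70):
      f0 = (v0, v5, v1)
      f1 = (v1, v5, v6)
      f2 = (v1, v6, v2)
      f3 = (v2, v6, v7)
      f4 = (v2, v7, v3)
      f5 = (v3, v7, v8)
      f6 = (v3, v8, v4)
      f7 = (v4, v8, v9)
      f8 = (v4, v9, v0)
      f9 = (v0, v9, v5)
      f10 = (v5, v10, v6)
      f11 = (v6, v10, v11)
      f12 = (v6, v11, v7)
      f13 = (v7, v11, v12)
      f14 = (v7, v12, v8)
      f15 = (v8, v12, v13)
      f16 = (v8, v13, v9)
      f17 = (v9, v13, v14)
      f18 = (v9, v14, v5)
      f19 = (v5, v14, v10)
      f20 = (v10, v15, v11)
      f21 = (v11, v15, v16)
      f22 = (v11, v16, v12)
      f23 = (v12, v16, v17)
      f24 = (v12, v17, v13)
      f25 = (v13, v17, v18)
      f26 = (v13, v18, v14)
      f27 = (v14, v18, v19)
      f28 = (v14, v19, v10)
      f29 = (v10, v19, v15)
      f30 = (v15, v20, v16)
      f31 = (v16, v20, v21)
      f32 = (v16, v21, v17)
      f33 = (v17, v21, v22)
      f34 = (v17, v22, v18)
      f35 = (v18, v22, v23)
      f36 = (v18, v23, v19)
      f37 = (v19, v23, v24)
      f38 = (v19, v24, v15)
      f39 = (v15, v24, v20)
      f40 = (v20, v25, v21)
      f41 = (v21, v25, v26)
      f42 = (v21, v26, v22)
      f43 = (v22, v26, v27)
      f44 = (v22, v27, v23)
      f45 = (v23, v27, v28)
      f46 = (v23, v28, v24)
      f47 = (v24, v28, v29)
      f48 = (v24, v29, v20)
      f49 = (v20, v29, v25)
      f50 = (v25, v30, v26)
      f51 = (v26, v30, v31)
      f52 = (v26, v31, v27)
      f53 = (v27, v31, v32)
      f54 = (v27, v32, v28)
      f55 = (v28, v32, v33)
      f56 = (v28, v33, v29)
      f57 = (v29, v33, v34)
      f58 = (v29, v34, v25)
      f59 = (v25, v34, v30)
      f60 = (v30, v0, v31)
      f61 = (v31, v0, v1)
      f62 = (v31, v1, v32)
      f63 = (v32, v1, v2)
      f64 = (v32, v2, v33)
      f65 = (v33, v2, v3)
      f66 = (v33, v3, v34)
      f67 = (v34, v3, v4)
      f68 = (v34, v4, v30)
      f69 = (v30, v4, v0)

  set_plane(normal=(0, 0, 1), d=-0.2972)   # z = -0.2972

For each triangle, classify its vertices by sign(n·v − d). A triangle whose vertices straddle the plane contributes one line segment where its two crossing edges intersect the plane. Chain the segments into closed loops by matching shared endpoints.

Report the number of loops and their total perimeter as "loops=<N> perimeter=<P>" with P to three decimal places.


loops=2 perimeter=18.947

Straddling triangles (28 of 70):
  (v3,v8,v4) [++-] → (1.05976, 0.634109, -0.2972)–(1.36509, 0, -0.2972)  len=0.7038
  (v4,v8,v9) [-+-] → (1.05976, 0.634109, -0.2972)–(0.851143, 1.06728, -0.2972)  len=0.4808
  (v4,v9,v0) [--+] → (1.2834, 0.977248, -0.2972)–(1.75406, 0, -0.2972)  len=1.0847
  (v0,v9,v5) [+-+] → (1.2834, 0.977248, -0.2972)–(1.09361, 1.37136, -0.2972)  len=0.4374
  (v8,v13,v9) [++-] → (0.164962, 1.2239, -0.2972)–(0.851143, 1.06728, -0.2972)  len=0.7038
  (v9,v13,v14) [-+-] → (0.164962, 1.2239, -0.2972)–(-0.303768, 1.3309, -0.2972)  len=0.4808
  (v9,v14,v5) [--+] → (0.0361515, 1.61275, -0.2972)–(1.09361, 1.37136, -0.2972)  len=1.0847
  (v5,v14,v10) [+-+] → (0.0361515, 1.61275, -0.2972)–(-0.39033, 1.71009, -0.2972)  len=0.4374
  (v13,v18,v14) [++-] → (-0.854039, 0.892076, -0.2972)–(-0.303768, 1.3309, -0.2972)  len=0.7038
  (v14,v18,v19) [-+-] → (-0.854039, 0.892076, -0.2972)–(-1.22992, 0.592288, -0.2972)  len=0.4808
  (v14,v19,v10) [--+] → (-1.23832, 1.03376, -0.2972)–(-0.39033, 1.71009, -0.2972)  len=1.0847
  (v10,v19,v15) [+-+] → (-1.23832, 1.03376, -0.2972)–(-1.58031, 0.761041, -0.2972)  len=0.4374
  (v18,v23,v19) [++-] → (-1.22992, -0.111519, -0.2972)–(-1.22992, 0.592288, -0.2972)  len=0.7038
  (v19,v23,v24) [-+-] → (-1.22992, -0.111519, -0.2972)–(-1.22992, -0.592288, -0.2972)  len=0.4808
  (v19,v24,v15) [--+] → (-1.58031, -0.323582, -0.2972)–(-1.58031, 0.761041, -0.2972)  len=1.0846
  (v15,v24,v20) [+-+] → (-1.58031, -0.323582, -0.2972)–(-1.58031, -0.761041, -0.2972)  len=0.4375
  (v23,v28,v24) [++-] → (-0.679649, -1.03111, -0.2972)–(-1.22992, -0.592288, -0.2972)  len=0.7038
  (v24,v28,v29) [-+-] → (-0.679649, -1.03111, -0.2972)–(-0.303768, -1.3309, -0.2972)  len=0.4808
  (v24,v29,v20) [--+] → (-0.732319, -1.43737, -0.2972)–(-1.58031, -0.761041, -0.2972)  len=1.0847
  (v20,v29,v25) [+-+] → (-0.732319, -1.43737, -0.2972)–(-0.39033, -1.71009, -0.2972)  len=0.4374
  (v28,v33,v29) [++-] → (0.382413, -1.17428, -0.2972)–(-0.303768, -1.3309, -0.2972)  len=0.7038
  (v29,v33,v34) [-+-] → (0.382413, -1.17428, -0.2972)–(0.851143, -1.06728, -0.2972)  len=0.4808
  (v29,v34,v25) [--+] → (0.667133, -1.4687, -0.2972)–(-0.39033, -1.71009, -0.2972)  len=1.0847
  (v25,v34,v30) [+-+] → (0.667133, -1.4687, -0.2972)–(1.09361, -1.37136, -0.2972)  len=0.4374
  (v33,v3,v34) [++-] → (1.15647, -0.433174, -0.2972)–(0.851143, -1.06728, -0.2972)  len=0.7038
  (v34,v3,v4) [-+-] → (1.15647, -0.433174, -0.2972)–(1.36509, 0, -0.2972)  len=0.4808
  (v34,v4,v30) [--+] → (1.56427, -0.394112, -0.2972)–(1.09361, -1.37136, -0.2972)  len=1.0847
  (v30,v4,v0) [+-+] → (1.56427, -0.394112, -0.2972)–(1.75406, 0, -0.2972)  len=0.4374

Chained into 2 loop(s):
  loop 1: 14 segments, perimeter = 8.2922
  loop 2: 14 segments, perimeter = 10.6547
Total perimeter = 18.947


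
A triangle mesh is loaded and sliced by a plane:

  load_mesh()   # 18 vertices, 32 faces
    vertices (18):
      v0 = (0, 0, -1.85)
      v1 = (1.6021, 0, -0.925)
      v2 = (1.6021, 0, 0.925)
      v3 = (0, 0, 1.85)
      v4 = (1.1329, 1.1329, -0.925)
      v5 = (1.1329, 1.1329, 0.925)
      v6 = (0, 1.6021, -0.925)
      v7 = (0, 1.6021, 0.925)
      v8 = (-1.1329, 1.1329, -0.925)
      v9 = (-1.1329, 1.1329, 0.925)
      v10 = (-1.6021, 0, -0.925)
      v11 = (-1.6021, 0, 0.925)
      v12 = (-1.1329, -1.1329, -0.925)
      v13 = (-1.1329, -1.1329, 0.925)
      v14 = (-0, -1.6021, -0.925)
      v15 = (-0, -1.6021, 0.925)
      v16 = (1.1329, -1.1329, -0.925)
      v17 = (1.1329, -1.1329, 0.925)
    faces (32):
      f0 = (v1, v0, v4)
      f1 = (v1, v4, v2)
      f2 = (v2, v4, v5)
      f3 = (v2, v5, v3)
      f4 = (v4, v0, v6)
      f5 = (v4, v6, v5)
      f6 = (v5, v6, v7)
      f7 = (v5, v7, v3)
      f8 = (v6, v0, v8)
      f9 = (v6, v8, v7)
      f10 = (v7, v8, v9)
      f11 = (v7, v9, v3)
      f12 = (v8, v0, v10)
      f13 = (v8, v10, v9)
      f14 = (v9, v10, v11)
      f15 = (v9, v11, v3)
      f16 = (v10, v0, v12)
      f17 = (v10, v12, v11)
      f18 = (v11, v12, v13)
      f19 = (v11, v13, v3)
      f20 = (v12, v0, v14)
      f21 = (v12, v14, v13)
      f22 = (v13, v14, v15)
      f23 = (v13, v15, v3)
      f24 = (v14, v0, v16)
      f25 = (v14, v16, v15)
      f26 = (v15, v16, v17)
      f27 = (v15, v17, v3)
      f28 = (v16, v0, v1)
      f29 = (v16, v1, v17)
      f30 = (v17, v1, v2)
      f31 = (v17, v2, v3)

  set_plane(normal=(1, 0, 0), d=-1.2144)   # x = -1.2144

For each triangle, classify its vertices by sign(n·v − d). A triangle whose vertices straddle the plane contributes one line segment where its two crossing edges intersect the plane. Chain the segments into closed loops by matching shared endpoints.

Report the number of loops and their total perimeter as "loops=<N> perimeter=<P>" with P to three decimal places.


Straddling triangles (8 of 32):
  (v8,v0,v10) [++-] → (-1.2144, 0, -1.14885)–(-1.2144, 0.936115, -0.925)  len=0.9625
  (v8,v10,v9) [+-+] → (-1.2144, 0.936115, -0.925)–(-1.2144, 0.936115, 0.603655)  len=1.5287
  (v9,v10,v11) [+--] → (-1.2144, 0.936115, 0.603655)–(-1.2144, 0.936115, 0.925)  len=0.3213
  (v9,v11,v3) [+-+] → (-1.2144, 0.936115, 0.925)–(-1.2144, 0, 1.14885)  len=0.9625
  (v10,v0,v12) [-++] → (-1.2144, 0, -1.14885)–(-1.2144, -0.936115, -0.925)  len=0.9625
  (v10,v12,v11) [-+-] → (-1.2144, -0.936115, -0.925)–(-1.2144, -0.936115, -0.603655)  len=0.3213
  (v11,v12,v13) [-++] → (-1.2144, -0.936115, -0.603655)–(-1.2144, -0.936115, 0.925)  len=1.5287
  (v11,v13,v3) [-++] → (-1.2144, -0.936115, 0.925)–(-1.2144, 0, 1.14885)  len=0.9625

Chained into 1 loop(s):
  loop 1: 8 segments, perimeter = 7.5500
Total perimeter = 7.550

loops=1 perimeter=7.550


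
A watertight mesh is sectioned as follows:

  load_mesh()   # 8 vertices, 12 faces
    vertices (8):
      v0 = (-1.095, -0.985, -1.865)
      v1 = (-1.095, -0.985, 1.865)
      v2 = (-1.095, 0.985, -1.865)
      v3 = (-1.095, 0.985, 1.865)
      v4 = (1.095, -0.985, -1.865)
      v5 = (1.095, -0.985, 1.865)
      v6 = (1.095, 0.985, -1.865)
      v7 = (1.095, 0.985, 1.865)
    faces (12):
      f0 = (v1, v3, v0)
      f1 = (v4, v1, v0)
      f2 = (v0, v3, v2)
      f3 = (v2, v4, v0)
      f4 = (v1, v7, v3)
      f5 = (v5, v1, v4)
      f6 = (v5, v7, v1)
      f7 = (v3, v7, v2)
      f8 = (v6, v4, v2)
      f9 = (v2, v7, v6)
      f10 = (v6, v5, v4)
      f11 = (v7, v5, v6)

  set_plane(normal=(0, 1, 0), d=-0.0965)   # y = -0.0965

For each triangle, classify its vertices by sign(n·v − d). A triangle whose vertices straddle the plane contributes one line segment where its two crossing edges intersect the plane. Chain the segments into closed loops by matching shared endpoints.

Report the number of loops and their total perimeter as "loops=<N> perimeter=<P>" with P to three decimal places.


loops=1 perimeter=11.840

Straddling triangles (8 of 12):
  (v1,v3,v0) [-+-] → (-1.095, -0.0965, 1.865)–(-1.095, -0.0965, -0.182713)  len=2.0477
  (v0,v3,v2) [-++] → (-1.095, -0.0965, -0.182713)–(-1.095, -0.0965, -1.865)  len=1.6823
  (v2,v4,v0) [+--] → (0.107277, -0.0965, -1.865)–(-1.095, -0.0965, -1.865)  len=1.2023
  (v1,v7,v3) [-++] → (-0.107277, -0.0965, 1.865)–(-1.095, -0.0965, 1.865)  len=0.9877
  (v5,v7,v1) [-+-] → (1.095, -0.0965, 1.865)–(-0.107277, -0.0965, 1.865)  len=1.2023
  (v6,v4,v2) [+-+] → (1.095, -0.0965, -1.865)–(0.107277, -0.0965, -1.865)  len=0.9877
  (v6,v5,v4) [+--] → (1.095, -0.0965, 0.182713)–(1.095, -0.0965, -1.865)  len=2.0477
  (v7,v5,v6) [+-+] → (1.095, -0.0965, 1.865)–(1.095, -0.0965, 0.182713)  len=1.6823

Chained into 1 loop(s):
  loop 1: 8 segments, perimeter = 11.8400
Total perimeter = 11.840


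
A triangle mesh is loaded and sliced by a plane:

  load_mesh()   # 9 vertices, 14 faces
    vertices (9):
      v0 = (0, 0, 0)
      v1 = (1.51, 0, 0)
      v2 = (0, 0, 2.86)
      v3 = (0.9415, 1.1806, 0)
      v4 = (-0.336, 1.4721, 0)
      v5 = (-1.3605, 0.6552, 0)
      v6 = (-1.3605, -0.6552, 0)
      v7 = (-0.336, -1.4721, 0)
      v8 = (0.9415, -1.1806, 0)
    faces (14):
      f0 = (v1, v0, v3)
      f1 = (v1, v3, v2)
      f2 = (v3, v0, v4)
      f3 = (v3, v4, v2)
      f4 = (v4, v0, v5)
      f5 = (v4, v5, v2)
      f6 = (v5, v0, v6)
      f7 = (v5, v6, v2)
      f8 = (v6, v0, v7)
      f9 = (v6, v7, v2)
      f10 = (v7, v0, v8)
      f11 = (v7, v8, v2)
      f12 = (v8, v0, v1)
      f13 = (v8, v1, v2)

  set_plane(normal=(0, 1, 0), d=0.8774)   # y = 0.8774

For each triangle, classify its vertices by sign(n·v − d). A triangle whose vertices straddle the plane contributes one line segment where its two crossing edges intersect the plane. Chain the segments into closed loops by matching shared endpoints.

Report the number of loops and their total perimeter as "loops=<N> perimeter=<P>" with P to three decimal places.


loops=1 perimeter=5.447

Straddling triangles (6 of 14):
  (v1,v0,v3) [--+] → (0.699705, 0.8774, 0)–(1.0875, 0.8774, 0)  len=0.3878
  (v1,v3,v2) [-+-] → (1.0875, 0.8774, 0)–(0.699705, 0.8774, 0.734501)  len=0.8306
  (v3,v0,v4) [+-+] → (0.699705, 0.8774, 0)–(-0.200262, 0.8774, 0)  len=0.9000
  (v3,v4,v2) [++-] → (-0.200262, 0.8774, 1.15538)–(0.699705, 0.8774, 0.734501)  len=0.9935
  (v4,v0,v5) [+--] → (-0.200262, 0.8774, 0)–(-1.08183, 0.8774, 0)  len=0.8816
  (v4,v5,v2) [+--] → (-1.08183, 0.8774, 0)–(-0.200262, 0.8774, 1.15538)  len=1.4533

Chained into 1 loop(s):
  loop 1: 6 segments, perimeter = 5.4467
Total perimeter = 5.447


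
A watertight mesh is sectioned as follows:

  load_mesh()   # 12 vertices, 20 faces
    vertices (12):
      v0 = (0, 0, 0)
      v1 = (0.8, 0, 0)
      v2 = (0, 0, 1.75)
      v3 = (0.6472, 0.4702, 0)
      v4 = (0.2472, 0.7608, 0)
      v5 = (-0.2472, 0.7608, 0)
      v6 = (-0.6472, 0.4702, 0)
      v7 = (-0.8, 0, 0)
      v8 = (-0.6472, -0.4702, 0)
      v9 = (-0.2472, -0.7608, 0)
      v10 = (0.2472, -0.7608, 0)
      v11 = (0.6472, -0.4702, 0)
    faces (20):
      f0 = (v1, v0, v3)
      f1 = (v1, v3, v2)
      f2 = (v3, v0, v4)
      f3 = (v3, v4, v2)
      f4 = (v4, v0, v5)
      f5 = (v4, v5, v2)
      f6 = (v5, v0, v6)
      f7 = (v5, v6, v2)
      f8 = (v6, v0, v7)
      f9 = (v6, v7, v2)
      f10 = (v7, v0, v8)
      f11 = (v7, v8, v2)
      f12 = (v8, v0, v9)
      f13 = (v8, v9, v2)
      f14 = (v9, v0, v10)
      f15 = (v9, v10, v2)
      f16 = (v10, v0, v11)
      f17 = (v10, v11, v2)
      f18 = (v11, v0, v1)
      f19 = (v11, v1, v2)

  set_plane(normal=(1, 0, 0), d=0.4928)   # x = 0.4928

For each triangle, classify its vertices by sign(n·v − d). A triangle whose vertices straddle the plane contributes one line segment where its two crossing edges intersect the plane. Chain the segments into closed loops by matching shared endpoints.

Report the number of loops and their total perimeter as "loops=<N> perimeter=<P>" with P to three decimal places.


Straddling triangles (8 of 20):
  (v1,v0,v3) [+-+] → (0.4928, 0, 0)–(0.4928, 0.358026, 0)  len=0.3580
  (v1,v3,v2) [++-] → (0.4928, 0.358026, 0.417491)–(0.4928, 0, 0.672)  len=0.4393
  (v3,v0,v4) [+--] → (0.4928, 0.358026, 0)–(0.4928, 0.582372, 0)  len=0.2243
  (v3,v4,v2) [+--] → (0.4928, 0.582372, 0)–(0.4928, 0.358026, 0.417491)  len=0.4740
  (v10,v0,v11) [--+] → (0.4928, -0.358026, 0)–(0.4928, -0.582372, 0)  len=0.2243
  (v10,v11,v2) [-+-] → (0.4928, -0.582372, 0)–(0.4928, -0.358026, 0.417491)  len=0.4740
  (v11,v0,v1) [+-+] → (0.4928, -0.358026, 0)–(0.4928, 0, 0)  len=0.3580
  (v11,v1,v2) [++-] → (0.4928, 0, 0.672)–(0.4928, -0.358026, 0.417491)  len=0.4393

Chained into 1 loop(s):
  loop 1: 8 segments, perimeter = 2.9912
Total perimeter = 2.991

loops=1 perimeter=2.991


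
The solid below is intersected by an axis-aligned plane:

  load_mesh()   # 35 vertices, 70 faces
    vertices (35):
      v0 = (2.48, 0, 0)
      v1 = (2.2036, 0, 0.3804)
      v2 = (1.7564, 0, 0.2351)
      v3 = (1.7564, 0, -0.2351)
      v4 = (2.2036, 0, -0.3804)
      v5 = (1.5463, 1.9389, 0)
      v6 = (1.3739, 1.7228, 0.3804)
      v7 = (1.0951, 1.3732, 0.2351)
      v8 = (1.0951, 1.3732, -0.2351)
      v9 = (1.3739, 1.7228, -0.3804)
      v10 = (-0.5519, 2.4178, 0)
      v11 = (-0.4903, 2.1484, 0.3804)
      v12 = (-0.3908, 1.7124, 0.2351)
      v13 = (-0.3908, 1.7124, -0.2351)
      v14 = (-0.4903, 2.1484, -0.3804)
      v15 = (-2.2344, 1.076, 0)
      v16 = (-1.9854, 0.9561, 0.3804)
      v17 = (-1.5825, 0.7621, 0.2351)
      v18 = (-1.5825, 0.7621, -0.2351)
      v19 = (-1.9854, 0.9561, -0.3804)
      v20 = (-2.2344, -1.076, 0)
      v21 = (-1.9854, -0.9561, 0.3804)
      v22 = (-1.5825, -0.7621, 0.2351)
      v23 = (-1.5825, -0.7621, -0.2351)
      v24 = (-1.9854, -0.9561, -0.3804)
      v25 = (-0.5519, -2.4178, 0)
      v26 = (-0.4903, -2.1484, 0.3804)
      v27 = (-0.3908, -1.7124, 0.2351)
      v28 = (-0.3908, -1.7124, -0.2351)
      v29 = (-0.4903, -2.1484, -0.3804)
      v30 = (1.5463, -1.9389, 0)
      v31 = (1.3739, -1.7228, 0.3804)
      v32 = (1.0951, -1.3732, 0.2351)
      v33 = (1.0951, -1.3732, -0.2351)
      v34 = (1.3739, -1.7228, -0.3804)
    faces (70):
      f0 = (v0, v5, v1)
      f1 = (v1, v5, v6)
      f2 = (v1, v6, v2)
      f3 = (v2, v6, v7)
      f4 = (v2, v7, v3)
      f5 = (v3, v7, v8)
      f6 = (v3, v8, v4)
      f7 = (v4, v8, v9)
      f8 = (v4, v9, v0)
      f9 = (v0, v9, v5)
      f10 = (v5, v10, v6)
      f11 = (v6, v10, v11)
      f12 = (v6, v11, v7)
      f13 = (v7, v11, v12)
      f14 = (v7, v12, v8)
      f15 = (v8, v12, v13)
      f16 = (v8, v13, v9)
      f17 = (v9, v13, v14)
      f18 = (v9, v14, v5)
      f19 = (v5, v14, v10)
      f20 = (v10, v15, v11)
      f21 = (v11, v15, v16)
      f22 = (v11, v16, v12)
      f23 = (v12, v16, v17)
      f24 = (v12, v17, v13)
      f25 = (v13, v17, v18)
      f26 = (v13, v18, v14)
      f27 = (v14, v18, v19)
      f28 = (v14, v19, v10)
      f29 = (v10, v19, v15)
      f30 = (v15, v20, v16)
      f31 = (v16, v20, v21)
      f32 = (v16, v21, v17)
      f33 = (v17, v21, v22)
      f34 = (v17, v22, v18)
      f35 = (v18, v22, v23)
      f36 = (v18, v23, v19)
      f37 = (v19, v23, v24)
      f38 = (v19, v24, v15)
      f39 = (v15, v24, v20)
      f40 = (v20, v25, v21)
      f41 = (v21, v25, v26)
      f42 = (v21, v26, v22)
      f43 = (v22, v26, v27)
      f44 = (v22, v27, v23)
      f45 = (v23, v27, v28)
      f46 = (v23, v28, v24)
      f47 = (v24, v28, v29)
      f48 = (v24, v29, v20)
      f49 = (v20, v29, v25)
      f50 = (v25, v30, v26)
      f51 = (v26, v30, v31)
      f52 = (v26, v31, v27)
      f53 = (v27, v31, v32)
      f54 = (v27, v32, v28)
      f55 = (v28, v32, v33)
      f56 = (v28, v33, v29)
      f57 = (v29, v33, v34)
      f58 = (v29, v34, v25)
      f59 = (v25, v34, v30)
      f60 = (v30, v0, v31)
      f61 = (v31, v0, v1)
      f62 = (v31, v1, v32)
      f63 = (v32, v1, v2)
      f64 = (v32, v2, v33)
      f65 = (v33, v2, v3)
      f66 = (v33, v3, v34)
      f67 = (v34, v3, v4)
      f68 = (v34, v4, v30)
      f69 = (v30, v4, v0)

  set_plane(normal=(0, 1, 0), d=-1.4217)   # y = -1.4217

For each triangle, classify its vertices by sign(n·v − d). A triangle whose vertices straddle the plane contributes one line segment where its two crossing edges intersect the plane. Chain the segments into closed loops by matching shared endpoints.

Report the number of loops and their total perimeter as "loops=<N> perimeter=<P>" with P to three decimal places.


loops=2 perimeter=5.622

Straddling triangles (22 of 70):
  (v20,v25,v21) [+-+] → (-1.80092, -1.4217, 0)–(-1.52878, -1.4217, 0.25923)  len=0.3758
  (v21,v25,v26) [+--] → (-1.52878, -1.4217, 0.25923)–(-1.40155, -1.4217, 0.3804)  len=0.1757
  (v21,v26,v22) [+-+] → (-1.40155, -1.4217, 0.3804)–(-1.06283, -1.4217, 0.304234)  len=0.3472
  (v22,v26,v27) [+--] → (-1.06283, -1.4217, 0.304234)–(-0.755345, -1.4217, 0.2351)  len=0.3152
  (v22,v27,v23) [+-+] → (-0.755345, -1.4217, 0.2351)–(-0.755345, -1.4217, 0.0912642)  len=0.1438
  (v23,v27,v28) [+--] → (-0.755345, -1.4217, 0.0912642)–(-0.755345, -1.4217, -0.2351)  len=0.3264
  (v23,v28,v24) [+-+] → (-0.755345, -1.4217, -0.2351)–(-1.00372, -1.4217, -0.290949)  len=0.2546
  (v24,v28,v29) [+--] → (-1.00372, -1.4217, -0.290949)–(-1.40155, -1.4217, -0.3804)  len=0.4078
  (v24,v29,v20) [+-+] → (-1.40155, -1.4217, -0.3804)–(-1.67217, -1.4217, -0.122626)  len=0.3737
  (v20,v29,v25) [+--] → (-1.67217, -1.4217, -0.122626)–(-1.80092, -1.4217, 0)  len=0.1778
  (v27,v31,v32) [--+] → (1.13378, -1.4217, 0.255257)–(0.882641, -1.4217, 0.2351)  len=0.2519
  (v27,v32,v28) [-+-] → (0.882641, -1.4217, 0.2351)–(0.882641, -1.4217, 0.167869)  len=0.0672
  (v28,v32,v33) [-++] → (0.882641, -1.4217, 0.167869)–(0.882641, -1.4217, -0.2351)  len=0.4030
  (v28,v33,v29) [-+-] → (0.882641, -1.4217, -0.2351)–(0.99591, -1.4217, -0.244191)  len=0.1136
  (v29,v33,v34) [-+-] → (0.99591, -1.4217, -0.244191)–(1.13378, -1.4217, -0.255257)  len=0.1383
  (v30,v0,v31) [-+-] → (1.79536, -1.4217, 0)–(1.56722, -1.4217, 0.313916)  len=0.3881
  (v31,v0,v1) [-++] → (1.56722, -1.4217, 0.313916)–(1.51891, -1.4217, 0.3804)  len=0.0822
  (v31,v1,v32) [-++] → (1.51891, -1.4217, 0.3804)–(1.13378, -1.4217, 0.255257)  len=0.4050
  (v33,v3,v34) [++-] → (1.44075, -1.4217, -0.355005)–(1.13378, -1.4217, -0.255257)  len=0.3228
  (v34,v3,v4) [-++] → (1.44075, -1.4217, -0.355005)–(1.51891, -1.4217, -0.3804)  len=0.0822
  (v34,v4,v30) [-+-] → (1.51891, -1.4217, -0.3804)–(1.72163, -1.4217, -0.101471)  len=0.3448
  (v30,v4,v0) [-++] → (1.72163, -1.4217, -0.101471)–(1.79536, -1.4217, 0)  len=0.1254

Chained into 2 loop(s):
  loop 1: 10 segments, perimeter = 2.8980
  loop 2: 12 segments, perimeter = 2.7245
Total perimeter = 5.622


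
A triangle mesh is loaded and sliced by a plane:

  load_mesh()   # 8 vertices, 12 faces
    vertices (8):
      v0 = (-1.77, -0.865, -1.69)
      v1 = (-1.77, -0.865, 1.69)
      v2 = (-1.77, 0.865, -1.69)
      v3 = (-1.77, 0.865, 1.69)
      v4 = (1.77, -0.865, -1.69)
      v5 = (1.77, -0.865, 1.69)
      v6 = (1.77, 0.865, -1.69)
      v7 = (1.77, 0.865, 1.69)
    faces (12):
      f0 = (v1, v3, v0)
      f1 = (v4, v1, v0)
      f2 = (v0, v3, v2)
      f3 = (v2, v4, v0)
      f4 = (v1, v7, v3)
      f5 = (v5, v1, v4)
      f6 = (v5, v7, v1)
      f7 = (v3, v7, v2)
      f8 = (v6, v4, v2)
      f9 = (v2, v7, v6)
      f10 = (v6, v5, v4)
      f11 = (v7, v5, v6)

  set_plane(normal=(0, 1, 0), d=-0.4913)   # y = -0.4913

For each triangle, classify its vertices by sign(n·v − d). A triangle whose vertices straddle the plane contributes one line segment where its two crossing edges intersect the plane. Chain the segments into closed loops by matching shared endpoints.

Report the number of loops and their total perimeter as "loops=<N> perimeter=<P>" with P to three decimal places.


loops=1 perimeter=13.840

Straddling triangles (8 of 12):
  (v1,v3,v0) [-+-] → (-1.77, -0.4913, 1.69)–(-1.77, -0.4913, -0.959881)  len=2.6499
  (v0,v3,v2) [-++] → (-1.77, -0.4913, -0.959881)–(-1.77, -0.4913, -1.69)  len=0.7301
  (v2,v4,v0) [+--] → (1.00532, -0.4913, -1.69)–(-1.77, -0.4913, -1.69)  len=2.7753
  (v1,v7,v3) [-++] → (-1.00532, -0.4913, 1.69)–(-1.77, -0.4913, 1.69)  len=0.7647
  (v5,v7,v1) [-+-] → (1.77, -0.4913, 1.69)–(-1.00532, -0.4913, 1.69)  len=2.7753
  (v6,v4,v2) [+-+] → (1.77, -0.4913, -1.69)–(1.00532, -0.4913, -1.69)  len=0.7647
  (v6,v5,v4) [+--] → (1.77, -0.4913, 0.959881)–(1.77, -0.4913, -1.69)  len=2.6499
  (v7,v5,v6) [+-+] → (1.77, -0.4913, 1.69)–(1.77, -0.4913, 0.959881)  len=0.7301

Chained into 1 loop(s):
  loop 1: 8 segments, perimeter = 13.8400
Total perimeter = 13.840


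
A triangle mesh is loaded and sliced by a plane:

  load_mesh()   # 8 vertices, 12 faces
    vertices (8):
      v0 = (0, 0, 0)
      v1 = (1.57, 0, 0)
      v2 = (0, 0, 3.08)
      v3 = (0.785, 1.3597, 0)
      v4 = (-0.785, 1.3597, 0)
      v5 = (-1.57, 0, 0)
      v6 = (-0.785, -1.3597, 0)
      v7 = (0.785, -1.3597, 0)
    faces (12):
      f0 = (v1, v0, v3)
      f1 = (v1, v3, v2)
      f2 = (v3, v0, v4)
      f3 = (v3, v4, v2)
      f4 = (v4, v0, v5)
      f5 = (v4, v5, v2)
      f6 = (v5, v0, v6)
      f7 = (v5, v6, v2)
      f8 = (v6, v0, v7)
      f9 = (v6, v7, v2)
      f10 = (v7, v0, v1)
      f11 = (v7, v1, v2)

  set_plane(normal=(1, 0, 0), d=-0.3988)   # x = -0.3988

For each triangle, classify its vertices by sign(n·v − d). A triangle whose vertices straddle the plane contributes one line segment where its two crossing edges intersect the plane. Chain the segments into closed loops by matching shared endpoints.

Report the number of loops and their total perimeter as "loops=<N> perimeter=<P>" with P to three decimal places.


Straddling triangles (8 of 12):
  (v3,v0,v4) [++-] → (-0.3988, 0.690762, 0)–(-0.3988, 1.3597, 0)  len=0.6689
  (v3,v4,v2) [+-+] → (-0.3988, 1.3597, 0)–(-0.3988, 0.690762, 1.51528)  len=1.6564
  (v4,v0,v5) [-+-] → (-0.3988, 0.690762, 0)–(-0.3988, 0, 0)  len=0.6908
  (v4,v5,v2) [--+] → (-0.3988, 0, 2.29764)–(-0.3988, 0.690762, 1.51528)  len=1.0437
  (v5,v0,v6) [-+-] → (-0.3988, 0, 0)–(-0.3988, -0.690762, 0)  len=0.6908
  (v5,v6,v2) [--+] → (-0.3988, -0.690762, 1.51528)–(-0.3988, 0, 2.29764)  len=1.0437
  (v6,v0,v7) [-++] → (-0.3988, -0.690762, 0)–(-0.3988, -1.3597, 0)  len=0.6689
  (v6,v7,v2) [-++] → (-0.3988, -1.3597, 0)–(-0.3988, -0.690762, 1.51528)  len=1.6564

Chained into 1 loop(s):
  loop 1: 8 segments, perimeter = 8.1195
Total perimeter = 8.119

loops=1 perimeter=8.119
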